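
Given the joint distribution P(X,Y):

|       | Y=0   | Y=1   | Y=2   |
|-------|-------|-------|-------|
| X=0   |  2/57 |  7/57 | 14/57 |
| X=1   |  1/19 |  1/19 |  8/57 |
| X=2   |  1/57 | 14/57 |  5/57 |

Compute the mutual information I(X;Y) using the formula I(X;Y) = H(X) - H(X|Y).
0.1428 bits

I(X;Y) = H(X) - H(X|Y)

Marginal of X (row sums):
  P(X=0) = 2/57 + 7/57 + 14/57 = 23/57
  P(X=1) = 1/19 + 1/19 + 8/57 = 14/57
  P(X=2) = 1/57 + 14/57 + 5/57 = 20/57
H(X) = -[(23/57)·log₂(23/57) + (14/57)·log₂(14/57) + (20/57)·log₂(20/57)]
  = 0.5283 + 0.4975 + 0.5302 = 1.5560 bits

Marginal of Y (column sums):
  P(Y=0) = 2/57 + 1/19 + 1/57 = 2/19
  P(Y=1) = 7/57 + 1/19 + 14/57 = 8/19
  P(Y=2) = 14/57 + 8/57 + 5/57 = 9/19
H(X|Y) = Σ_y P(y)·H(X|Y=y):
  Y=0: P(Y=0) = 2/19, P(X|Y=0) = (1/3, 1/2, 1/6) → H(X|Y=0) = 1.4591
  Y=1: P(Y=1) = 8/19, P(X|Y=1) = (7/24, 1/8, 7/12) → H(X|Y=1) = 1.3471
  Y=2: P(Y=2) = 9/19, P(X|Y=2) = (14/27, 8/27, 5/27) → H(X|Y=2) = 1.4618
H(X|Y) = (2/19)·1.4591 + (8/19)·1.3471 + (9/19)·1.4618 = 1.4132 bits

I(X;Y) = H(X) - H(X|Y) = 1.5560 - 1.4132 = 0.1428 bits

Cross-check via I(X;Y) = H(X) + H(Y) - H(X,Y): computing H(Y) from the column sums and H(X,Y) from the 9 cells in the same way gives H(Y) = 1.3780 bits and H(X,Y) = 2.7912 bits, so
I(X;Y) = 1.5560 + 1.3780 - 2.7912 = 0.1428 bits ✓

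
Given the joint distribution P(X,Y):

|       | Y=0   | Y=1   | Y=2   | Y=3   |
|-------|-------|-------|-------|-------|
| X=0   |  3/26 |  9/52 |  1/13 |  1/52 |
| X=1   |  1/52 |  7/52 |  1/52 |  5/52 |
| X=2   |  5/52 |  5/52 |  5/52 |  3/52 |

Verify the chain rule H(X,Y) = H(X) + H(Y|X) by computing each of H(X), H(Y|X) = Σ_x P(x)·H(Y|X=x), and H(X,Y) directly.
H(X) = 1.5697 bits, H(Y|X) = 1.7676 bits, H(X,Y) = 3.3373 bits

Marginal of X (row sums):
  P(X=0) = 3/26 + 9/52 + 1/13 + 1/52 = 5/13
  P(X=1) = 1/52 + 7/52 + 1/52 + 5/52 = 7/26
  P(X=2) = 5/52 + 5/52 + 5/52 + 3/52 = 9/26
H(X) = -[(5/13)·log₂(5/13) + (7/26)·log₂(7/26) + (9/26)·log₂(9/26)]
  = 0.53020 + 0.50968 + 0.52979 = 1.5697 bits

H(Y|X) = Σ_x P(x)·H(Y|X=x):
  X=0: P(X=0) = 5/13, P(Y|X=0) = (3/10, 9/20, 1/5, 1/20) → H(Y|X=0) = 1.71997
  X=1: P(X=1) = 7/26, P(Y|X=1) = (1/14, 1/2, 1/14, 5/14) → H(Y|X=1) = 1.57442
  X=2: P(X=2) = 9/26, P(Y|X=2) = (5/18, 5/18, 5/18, 1/6) → H(Y|X=2) = 1.97082
H(Y|X) = (5/13)·1.71997 + (7/26)·1.57442 + (9/26)·1.97082 = 1.7676 bits

H(X,Y) = -Σ_{x,y} P(x,y) log₂ P(x,y). Per-cell terms -P(x,y)·log₂P(x,y):
  X=0: 0.35948, 0.43797, 0.28465, 0.10962
  X=1: 0.10962, 0.38945, 0.10962, 0.32486
  X=2: 0.32486, 0.32486, 0.32486, 0.23743
Sum of the 12 terms: H(X,Y) = 3.3373 bits

Chain rule check:
  H(X) + H(Y|X) = 1.5697 + 1.7676 = 3.3373 bits
  H(X,Y) = 3.3373 bits
✓ Chain rule verified.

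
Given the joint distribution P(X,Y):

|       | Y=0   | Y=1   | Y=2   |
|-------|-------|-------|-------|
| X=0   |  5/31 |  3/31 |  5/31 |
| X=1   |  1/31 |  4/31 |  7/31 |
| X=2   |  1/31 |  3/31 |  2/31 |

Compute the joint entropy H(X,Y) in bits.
2.9419 bits

H(X,Y) = -Σ_{x,y} P(x,y) log₂ P(x,y). Per-cell terms -P(x,y)·log₂P(x,y):
  X=0: 0.42456, 0.32605, 0.42456
  X=1: 0.15981, 0.38119, 0.48477
  X=2: 0.15981, 0.32605, 0.25511
Sum of the 9 terms: H(X,Y) = 2.9419 bits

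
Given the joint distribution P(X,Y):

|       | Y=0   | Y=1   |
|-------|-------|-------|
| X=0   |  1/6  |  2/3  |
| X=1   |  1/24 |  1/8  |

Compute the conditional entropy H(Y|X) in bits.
0.7368 bits

H(Y|X) = H(X,Y) - H(X)

H(X,Y) = -Σ_{x,y} P(x,y) log₂ P(x,y). Per-cell terms -P(x,y)·log₂P(x,y):
  X=0: 0.4308, 0.3900
  X=1: 0.1910, 0.3750
Sum of the 4 terms: H(X,Y) = 1.3868 bits

Marginal of X (row sums):
  P(X=0) = 1/6 + 2/3 = 5/6
  P(X=1) = 1/24 + 1/8 = 1/6
H(X) = -[(5/6)·log₂(5/6) + (1/6)·log₂(1/6)]
  = 0.2192 + 0.4308 = 0.6500 bits

H(Y|X) = H(X,Y) - H(X) = 1.3868 - 0.6500 = 0.7368 bits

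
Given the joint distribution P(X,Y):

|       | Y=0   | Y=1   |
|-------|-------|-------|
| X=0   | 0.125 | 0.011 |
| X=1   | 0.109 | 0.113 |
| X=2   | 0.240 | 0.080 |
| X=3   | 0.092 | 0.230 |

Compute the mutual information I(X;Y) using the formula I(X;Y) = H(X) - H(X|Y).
0.1728 bits

I(X;Y) = H(X) - H(X|Y)

Marginal of X (row sums):
  P(X=0) = 0.125 + 0.011 = 0.136
  P(X=1) = 0.109 + 0.113 = 0.222
  P(X=2) = 0.240 + 0.080 = 0.320
  P(X=3) = 0.092 + 0.230 = 0.322
H(X) = -[0.136·log₂(0.136) + 0.222·log₂(0.222) + 0.320·log₂(0.320) + 0.322·log₂(0.322)]
  = 0.391452 + 0.482044 + 0.526034 + 0.526427 = 1.92596 bits

Marginal of Y (column sums):
  P(Y=0) = 0.125 + 0.109 + 0.240 + 0.092 = 0.566
  P(Y=1) = 0.011 + 0.113 + 0.080 + 0.230 = 0.434
H(X|Y) = Σ_y P(y)·H(X|Y=y):
  Y=0: P(Y=0) = 0.566, P(X|Y=0) = (125/566, 109/566, 120/283, 46/283) → H(X|Y=0) = 1.889753
  Y=1: P(Y=1) = 0.434, P(X|Y=1) = (11/434, 113/434, 40/217, 115/217) → H(X|Y=1) = 1.575028
H(X|Y) = 0.566·1.889753 + 0.434·1.575028 = 1.75316 bits

I(X;Y) = H(X) - H(X|Y) = 1.92596 - 1.75316 = 0.1728 bits

Cross-check via I(X;Y) = H(X) + H(Y) - H(X,Y): computing H(Y) from the column sums and H(X,Y) from the 8 cells in the same way gives H(Y) = 0.98739 bits and H(X,Y) = 2.74056 bits, so
I(X;Y) = 1.92596 + 0.98739 - 2.74056 = 0.1728 bits ✓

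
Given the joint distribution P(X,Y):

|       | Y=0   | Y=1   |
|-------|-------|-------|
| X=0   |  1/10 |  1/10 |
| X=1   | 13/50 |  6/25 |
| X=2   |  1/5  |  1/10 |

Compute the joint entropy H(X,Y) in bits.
2.4604 bits

H(X,Y) = -Σ_{x,y} P(x,y) log₂ P(x,y). Per-cell terms -P(x,y)·log₂P(x,y):
  X=0: 0.3322, 0.3322
  X=1: 0.5053, 0.4941
  X=2: 0.4644, 0.3322
Sum of the 6 terms: H(X,Y) = 2.4604 bits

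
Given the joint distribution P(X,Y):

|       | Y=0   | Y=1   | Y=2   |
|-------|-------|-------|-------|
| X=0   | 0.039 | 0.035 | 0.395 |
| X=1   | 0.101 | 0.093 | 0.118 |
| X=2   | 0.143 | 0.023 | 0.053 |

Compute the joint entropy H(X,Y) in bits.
2.6487 bits

H(X,Y) = -Σ_{x,y} P(x,y) log₂ P(x,y). Per-cell terms -P(x,y)·log₂P(x,y):
  X=0: 0.1825, 0.1693, 0.5293
  X=1: 0.3341, 0.3187, 0.3638
  X=2: 0.4012, 0.1252, 0.2246
Sum of the 9 terms: H(X,Y) = 2.6487 bits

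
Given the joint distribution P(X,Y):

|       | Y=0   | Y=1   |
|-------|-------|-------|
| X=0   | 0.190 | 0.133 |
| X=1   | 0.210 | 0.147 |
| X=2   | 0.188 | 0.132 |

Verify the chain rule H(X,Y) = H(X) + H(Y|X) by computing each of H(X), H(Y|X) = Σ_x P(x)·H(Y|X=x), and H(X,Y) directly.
H(X) = 1.5832 bits, H(Y|X) = 0.9775 bits, H(X,Y) = 2.5607 bits

Marginal of X (row sums):
  P(X=0) = 0.190 + 0.133 = 0.323
  P(X=1) = 0.210 + 0.147 = 0.357
  P(X=2) = 0.188 + 0.132 = 0.320
H(X) = -[0.323·log₂(0.323) + 0.357·log₂(0.357) + 0.320·log₂(0.320)]
  = 0.526617 + 0.530503 + 0.526034 = 1.5832 bits

H(Y|X) = Σ_x P(x)·H(Y|X=x):
  X=0: P(X=0) = 0.323, P(Y|X=0) = (10/17, 7/17) → H(Y|X=0) = 0.977418
  X=1: P(X=1) = 0.357, P(Y|X=1) = (10/17, 7/17) → H(Y|X=1) = 0.977418
  X=2: P(X=2) = 0.320, P(Y|X=2) = (47/80, 33/80) → H(Y|X=2) = 0.977795
H(Y|X) = 0.323·0.977418 + 0.357·0.977418 + 0.320·0.977795 = 0.9775 bits

H(X,Y) = -Σ_{x,y} P(x,y) log₂ P(x,y). Per-cell terms -P(x,y)·log₂P(x,y):
  X=0: 0.455226, 0.387097
  X=1: 0.472823, 0.406618
  X=2: 0.453305, 0.385624
Sum of the 6 terms: H(X,Y) = 2.5607 bits

Chain rule check:
  H(X) + H(Y|X) = 1.5832 + 0.9775 = 2.5607 bits
  H(X,Y) = 2.5607 bits
✓ Chain rule verified.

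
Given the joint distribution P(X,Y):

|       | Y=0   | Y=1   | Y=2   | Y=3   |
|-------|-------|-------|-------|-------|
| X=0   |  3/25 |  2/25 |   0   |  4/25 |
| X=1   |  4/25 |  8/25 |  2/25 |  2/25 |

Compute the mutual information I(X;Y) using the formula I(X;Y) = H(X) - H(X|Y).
0.1577 bits

I(X;Y) = H(X) - H(X|Y)

Marginal of X (row sums):
  P(X=0) = 3/25 + 2/25 + 0 + 4/25 = 9/25
  P(X=1) = 4/25 + 8/25 + 2/25 + 2/25 = 16/25
H(X) = -[(9/25)·log₂(9/25) + (16/25)·log₂(16/25)]
  = 0.530615 + 0.412068 = 0.942683 bits

Marginal of Y (column sums):
  P(Y=0) = 3/25 + 4/25 = 7/25
  P(Y=1) = 2/25 + 8/25 = 2/5
  P(Y=2) = 0 + 2/25 = 2/25
  P(Y=3) = 4/25 + 2/25 = 6/25
H(X|Y) = Σ_y P(y)·H(X|Y=y):
  Y=0: P(Y=0) = 7/25, P(X|Y=0) = (3/7, 4/7) → H(X|Y=0) = 0.985228
  Y=1: P(Y=1) = 2/5, P(X|Y=1) = (1/5, 4/5) → H(X|Y=1) = 0.721928
  Y=2: P(Y=2) = 2/25, P(X|Y=2) = (0, 1) → H(X|Y=2) = 0.000000
  Y=3: P(Y=3) = 6/25, P(X|Y=3) = (2/3, 1/3) → H(X|Y=3) = 0.918296
H(X|Y) = (7/25)·0.985228 + (2/5)·0.721928 + (2/25)·0.000000 + (6/25)·0.918296 = 0.785026 bits

I(X;Y) = H(X) - H(X|Y) = 0.942683 - 0.785026 = 0.1577 bits

Cross-check via I(X;Y) = H(X) + H(Y) - H(X,Y): computing H(Y) from the column sums and H(X,Y) from the 8 cells in the same way gives H(Y) = 1.828635 bits and H(X,Y) = 2.613661 bits, so
I(X;Y) = 0.942683 + 1.828635 - 2.613661 = 0.1577 bits ✓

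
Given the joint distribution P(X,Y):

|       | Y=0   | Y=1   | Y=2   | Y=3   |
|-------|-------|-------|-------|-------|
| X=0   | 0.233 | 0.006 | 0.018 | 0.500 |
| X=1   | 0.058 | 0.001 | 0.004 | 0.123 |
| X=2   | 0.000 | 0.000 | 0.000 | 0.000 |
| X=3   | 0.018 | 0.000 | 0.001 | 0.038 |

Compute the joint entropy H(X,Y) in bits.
2.0838 bits

H(X,Y) = -Σ_{x,y} P(x,y) log₂ P(x,y). Per-cell terms -P(x,y)·log₂P(x,y):
  X=0: 0.48967, 0.04428, 0.10433, 0.50000
  X=1: 0.23825, 0.00997, 0.03186, 0.37186
  X=2: 0.00000, 0.00000, 0.00000, 0.00000
  X=3: 0.10433, 0.00000, 0.00997, 0.17928
  (cells with P = 0 contribute 0)
Sum of the 16 terms: H(X,Y) = 2.0838 bits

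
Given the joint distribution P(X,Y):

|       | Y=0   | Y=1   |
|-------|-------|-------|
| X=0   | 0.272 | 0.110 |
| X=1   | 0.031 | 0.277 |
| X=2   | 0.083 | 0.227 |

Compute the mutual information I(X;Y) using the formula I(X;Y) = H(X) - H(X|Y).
0.2264 bits

I(X;Y) = H(X) - H(X|Y)

Marginal of X (row sums):
  P(X=0) = 0.272 + 0.110 = 0.382
  P(X=1) = 0.031 + 0.277 = 0.308
  P(X=2) = 0.083 + 0.227 = 0.310
H(X) = -[0.382·log₂(0.382) + 0.308·log₂(0.308) + 0.310·log₂(0.310)]
  = 0.53035 + 0.52329 + 0.52379 = 1.5774 bits

Marginal of Y (column sums):
  P(Y=0) = 0.272 + 0.031 + 0.083 = 0.386
  P(Y=1) = 0.110 + 0.277 + 0.227 = 0.614
H(X|Y) = Σ_y P(y)·H(X|Y=y):
  Y=0: P(Y=0) = 0.386, P(X|Y=0) = (136/193, 31/386, 83/386) → H(X|Y=0) = 1.12484
  Y=1: P(Y=1) = 0.614, P(X|Y=1) = (55/307, 277/614, 227/614) → H(X|Y=1) = 1.49323
H(X|Y) = 0.386·1.12484 + 0.614·1.49323 = 1.3510 bits

I(X;Y) = H(X) - H(X|Y) = 1.5774 - 1.3510 = 0.2264 bits

Cross-check via I(X;Y) = H(X) + H(Y) - H(X,Y): computing H(Y) from the column sums and H(X,Y) from the 6 cells in the same way gives H(Y) = 0.9622 bits and H(X,Y) = 2.3132 bits, so
I(X;Y) = 1.5774 + 0.9622 - 2.3132 = 0.2264 bits ✓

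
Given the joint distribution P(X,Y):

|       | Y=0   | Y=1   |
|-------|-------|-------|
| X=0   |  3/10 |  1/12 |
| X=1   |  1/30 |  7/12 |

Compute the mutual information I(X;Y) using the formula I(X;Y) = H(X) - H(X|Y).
0.4417 bits

I(X;Y) = H(X) - H(X|Y)

Marginal of X (row sums):
  P(X=0) = 3/10 + 1/12 = 23/60
  P(X=1) = 1/30 + 7/12 = 37/60
H(X) = -[(23/60)·log₂(23/60) + (37/60)·log₂(37/60)]
  = 0.5303 + 0.4301 = 0.9604 bits

Marginal of Y (column sums):
  P(Y=0) = 3/10 + 1/30 = 1/3
  P(Y=1) = 1/12 + 7/12 = 2/3
H(X|Y) = Σ_y P(y)·H(X|Y=y):
  Y=0: P(Y=0) = 1/3, P(X|Y=0) = (9/10, 1/10) → H(X|Y=0) = 0.4690
  Y=1: P(Y=1) = 2/3, P(X|Y=1) = (1/8, 7/8) → H(X|Y=1) = 0.5436
H(X|Y) = (1/3)·0.4690 + (2/3)·0.5436 = 0.5187 bits

I(X;Y) = H(X) - H(X|Y) = 0.9604 - 0.5187 = 0.4417 bits

Cross-check via I(X;Y) = H(X) + H(Y) - H(X,Y): computing H(Y) from the column sums and H(X,Y) from the 4 cells in the same way gives H(Y) = 0.9183 bits and H(X,Y) = 1.4370 bits, so
I(X;Y) = 0.9604 + 0.9183 - 1.4370 = 0.4417 bits ✓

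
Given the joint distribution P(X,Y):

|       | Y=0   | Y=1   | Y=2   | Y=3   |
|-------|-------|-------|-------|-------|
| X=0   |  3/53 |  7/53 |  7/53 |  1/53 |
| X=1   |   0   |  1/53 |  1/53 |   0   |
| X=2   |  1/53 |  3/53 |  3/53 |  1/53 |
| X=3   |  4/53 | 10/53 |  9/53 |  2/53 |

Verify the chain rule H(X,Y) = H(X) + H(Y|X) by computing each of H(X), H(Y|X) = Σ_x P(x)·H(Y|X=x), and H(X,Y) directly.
H(X) = 1.6307 bits, H(Y|X) = 1.7328 bits, H(X,Y) = 3.3635 bits

Marginal of X (row sums):
  P(X=0) = 3/53 + 7/53 + 7/53 + 1/53 = 18/53
  P(X=1) = 0 + 1/53 + 1/53 + 0 = 2/53
  P(X=2) = 1/53 + 3/53 + 3/53 + 1/53 = 8/53
  P(X=3) = 4/53 + 10/53 + 9/53 + 2/53 = 25/53
H(X) = -[(18/53)·log₂(18/53) + (2/53)·log₂(2/53) + (8/53)·log₂(8/53) + (25/53)·log₂(25/53)]
  = 0.529131 + 0.178412 + 0.411762 + 0.511351 = 1.6307 bits

H(Y|X) = Σ_x P(x)·H(Y|X=x):
  X=0: P(X=0) = 18/53, P(Y|X=0) = (1/6, 7/18, 7/18, 1/18) → H(Y|X=0) = 1.722266
  X=1: P(X=1) = 2/53, P(Y|X=1) = (0, 1/2, 1/2, 0) → H(Y|X=1) = 1.000000
  X=2: P(X=2) = 8/53, P(Y|X=2) = (1/8, 3/8, 3/8, 1/8) → H(Y|X=2) = 1.811278
  X=3: P(X=3) = 25/53, P(Y|X=3) = (4/25, 2/5, 9/25, 2/25) → H(Y|X=3) = 1.773912
H(Y|X) = (18/53)·1.722266 + (2/53)·1.000000 + (8/53)·1.811278 + (25/53)·1.773912 = 1.7328 bits

H(X,Y) = -Σ_{x,y} P(x,y) log₂ P(x,y). Per-cell terms -P(x,y)·log₂P(x,y):
  X=0: 0.234507, 0.385735, 0.385735, 0.108074
  X=1: 0.000000, 0.108074, 0.108074, 0.000000
  X=2: 0.108074, 0.234507, 0.234507, 0.108074
  X=3: 0.281352, 0.453961, 0.434377, 0.178412
  (cells with P = 0 contribute 0)
Sum of the 16 terms: H(X,Y) = 3.3635 bits

Chain rule check:
  H(X) + H(Y|X) = 1.6307 + 1.7328 = 3.3635 bits
  H(X,Y) = 3.3635 bits
✓ Chain rule verified.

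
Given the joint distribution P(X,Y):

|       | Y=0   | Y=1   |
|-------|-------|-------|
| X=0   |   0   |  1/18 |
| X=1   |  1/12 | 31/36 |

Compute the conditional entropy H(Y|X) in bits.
0.4066 bits

H(Y|X) = H(X,Y) - H(X)

H(X,Y) = -Σ_{x,y} P(x,y) log₂ P(x,y). Per-cell terms -P(x,y)·log₂P(x,y):
  X=0: 0.00000, 0.23166
  X=1: 0.29875, 0.18577
  (cells with P = 0 contribute 0)
Sum of the 4 terms: H(X,Y) = 0.71618 bits

Marginal of X (row sums):
  P(X=0) = 0 + 1/18 = 1/18
  P(X=1) = 1/12 + 31/36 = 17/18
H(X) = -[(1/18)·log₂(1/18) + (17/18)·log₂(17/18)]
  = 0.23166 + 0.07788 = 0.30954 bits

H(Y|X) = H(X,Y) - H(X) = 0.71618 - 0.30954 = 0.4066 bits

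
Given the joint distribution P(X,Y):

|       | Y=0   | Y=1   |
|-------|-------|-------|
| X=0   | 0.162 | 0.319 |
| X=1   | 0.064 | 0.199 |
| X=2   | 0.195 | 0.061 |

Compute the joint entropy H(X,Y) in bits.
2.3746 bits

H(X,Y) = -Σ_{x,y} P(x,y) log₂ P(x,y). Per-cell terms -P(x,y)·log₂P(x,y):
  X=0: 0.42540, 0.52583
  X=1: 0.25381, 0.46350
  X=2: 0.45990, 0.24614
Sum of the 6 terms: H(X,Y) = 2.3746 bits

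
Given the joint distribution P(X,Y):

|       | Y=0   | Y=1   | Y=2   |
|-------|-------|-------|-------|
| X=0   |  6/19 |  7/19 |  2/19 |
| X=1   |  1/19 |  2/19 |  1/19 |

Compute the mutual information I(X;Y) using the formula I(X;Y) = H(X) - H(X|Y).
0.0175 bits

I(X;Y) = H(X) - H(X|Y)

Marginal of X (row sums):
  P(X=0) = 6/19 + 7/19 + 2/19 = 15/19
  P(X=1) = 1/19 + 2/19 + 1/19 = 4/19
H(X) = -[(15/19)·log₂(15/19) + (4/19)·log₂(4/19)]
  = 0.26924 + 0.47325 = 0.7425 bits

Marginal of Y (column sums):
  P(Y=0) = 6/19 + 1/19 = 7/19
  P(Y=1) = 7/19 + 2/19 = 9/19
  P(Y=2) = 2/19 + 1/19 = 3/19
H(X|Y) = Σ_y P(y)·H(X|Y=y):
  Y=0: P(Y=0) = 7/19, P(X|Y=0) = (6/7, 1/7) → H(X|Y=0) = 0.59167
  Y=1: P(Y=1) = 9/19, P(X|Y=1) = (7/9, 2/9) → H(X|Y=1) = 0.76420
  Y=2: P(Y=2) = 3/19, P(X|Y=2) = (2/3, 1/3) → H(X|Y=2) = 0.91830
H(X|Y) = (7/19)·0.59167 + (9/19)·0.76420 + (3/19)·0.91830 = 0.7250 bits

I(X;Y) = H(X) - H(X|Y) = 0.7425 - 0.7250 = 0.0175 bits

Cross-check via I(X;Y) = H(X) + H(Y) - H(X,Y): computing H(Y) from the column sums and H(X,Y) from the 6 cells in the same way gives H(Y) = 1.4618 bits and H(X,Y) = 2.1868 bits, so
I(X;Y) = 0.7425 + 1.4618 - 2.1868 = 0.0175 bits ✓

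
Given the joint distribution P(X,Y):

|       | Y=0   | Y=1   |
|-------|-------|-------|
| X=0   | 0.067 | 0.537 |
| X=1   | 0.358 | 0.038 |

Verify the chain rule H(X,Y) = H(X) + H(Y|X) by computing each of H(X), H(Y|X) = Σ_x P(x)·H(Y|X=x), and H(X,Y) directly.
H(X) = 0.9686 bits, H(Y|X) = 0.4842 bits, H(X,Y) = 1.4528 bits

Marginal of X (row sums):
  P(X=0) = 0.067 + 0.537 = 0.604
  P(X=1) = 0.358 + 0.038 = 0.396
H(X) = -[0.604·log₂(0.604) + 0.396·log₂(0.396)]
  = 0.43934 + 0.52923 = 0.9686 bits

H(Y|X) = Σ_x P(x)·H(Y|X=x):
  X=0: P(X=0) = 0.604, P(Y|X=0) = (67/604, 537/604) → H(Y|X=0) = 0.50271
  X=1: P(X=1) = 0.396, P(Y|X=1) = (179/198, 19/198) → H(Y|X=1) = 0.45606
H(Y|X) = 0.604·0.50271 + 0.396·0.45606 = 0.4842 bits

H(X,Y) = -Σ_{x,y} P(x,y) log₂ P(x,y). Per-cell terms -P(x,y)·log₂P(x,y):
  X=0: 0.26128, 0.48169
  X=1: 0.53054, 0.17928
Sum of the 4 terms: H(X,Y) = 1.4528 bits

Chain rule check:
  H(X) + H(Y|X) = 0.9686 + 0.4842 = 1.4528 bits
  H(X,Y) = 1.4528 bits
✓ Chain rule verified.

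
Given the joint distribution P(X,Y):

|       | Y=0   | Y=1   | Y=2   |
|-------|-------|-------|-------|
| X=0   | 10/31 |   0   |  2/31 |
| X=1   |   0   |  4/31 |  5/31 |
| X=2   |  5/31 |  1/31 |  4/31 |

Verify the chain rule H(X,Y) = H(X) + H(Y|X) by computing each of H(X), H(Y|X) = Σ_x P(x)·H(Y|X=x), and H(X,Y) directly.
H(X) = 1.5746 bits, H(Y|X) = 0.9784 bits, H(X,Y) = 2.5530 bits

Marginal of X (row sums):
  P(X=0) = 10/31 + 0 + 2/31 = 12/31
  P(X=1) = 0 + 4/31 + 5/31 = 9/31
  P(X=2) = 5/31 + 1/31 + 4/31 = 10/31
H(X) = -[(12/31)·log₂(12/31) + (9/31)·log₂(9/31) + (10/31)·log₂(10/31)]
  = 0.53003 + 0.51801 + 0.52654 = 1.5746 bits

H(Y|X) = Σ_x P(x)·H(Y|X=x):
  X=0: P(X=0) = 12/31, P(Y|X=0) = (5/6, 0, 1/6) → H(Y|X=0) = 0.65002
  X=1: P(X=1) = 9/31, P(Y|X=1) = (0, 4/9, 5/9) → H(Y|X=1) = 0.99108
  X=2: P(X=2) = 10/31, P(Y|X=2) = (1/2, 1/10, 2/5) → H(Y|X=2) = 1.36096
H(Y|X) = (12/31)·0.65002 + (9/31)·0.99108 + (10/31)·1.36096 = 0.9784 bits

H(X,Y) = -Σ_{x,y} P(x,y) log₂ P(x,y). Per-cell terms -P(x,y)·log₂P(x,y):
  X=0: 0.52654, 0.00000, 0.25511
  X=1: 0.00000, 0.38119, 0.42456
  X=2: 0.42456, 0.15981, 0.38119
  (cells with P = 0 contribute 0)
Sum of the 9 terms: H(X,Y) = 2.5530 bits

Chain rule check:
  H(X) + H(Y|X) = 1.5746 + 0.9784 = 2.5530 bits
  H(X,Y) = 2.5530 bits
✓ Chain rule verified.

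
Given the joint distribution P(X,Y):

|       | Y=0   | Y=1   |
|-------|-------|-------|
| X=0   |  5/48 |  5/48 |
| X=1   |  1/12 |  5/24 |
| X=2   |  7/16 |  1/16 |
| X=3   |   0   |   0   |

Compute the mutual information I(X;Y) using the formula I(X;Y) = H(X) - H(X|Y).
0.2226 bits

I(X;Y) = H(X) - H(X|Y)

Marginal of X (row sums):
  P(X=0) = 5/48 + 5/48 = 5/24
  P(X=1) = 1/12 + 5/24 = 7/24
  P(X=2) = 7/16 + 1/16 = 1/2
  P(X=3) = 0 + 0 = 0
H(X) = -[(5/24)·log₂(5/24) + (7/24)·log₂(7/24) + (1/2)·log₂(1/2)]   (outcomes with P = 0 contribute 0)
  = 0.4714655 + 0.5184689 + 0.5000000 = 1.489934 bits

Marginal of Y (column sums):
  P(Y=0) = 5/48 + 1/12 + 7/16 + 0 = 5/8
  P(Y=1) = 5/48 + 5/24 + 1/16 + 0 = 3/8
H(X|Y) = Σ_y P(y)·H(X|Y=y):
  Y=0: P(Y=0) = 5/8, P(X|Y=0) = (1/6, 2/15, 7/10, 0) → H(X|Y=0) = 1.1786137
  Y=1: P(Y=1) = 3/8, P(X|Y=1) = (5/18, 5/9, 1/6, 0) → H(X|Y=1) = 1.4152690
H(X|Y) = (5/8)·1.1786137 + (3/8)·1.4152690 = 1.267359 bits

I(X;Y) = H(X) - H(X|Y) = 1.489934 - 1.267359 = 0.2226 bits

Cross-check via I(X;Y) = H(X) + H(Y) - H(X,Y): computing H(Y) from the column sums and H(X,Y) from the 8 cells in the same way gives H(Y) = 0.954434 bits and H(X,Y) = 2.221793 bits, so
I(X;Y) = 1.489934 + 0.954434 - 2.221793 = 0.2226 bits ✓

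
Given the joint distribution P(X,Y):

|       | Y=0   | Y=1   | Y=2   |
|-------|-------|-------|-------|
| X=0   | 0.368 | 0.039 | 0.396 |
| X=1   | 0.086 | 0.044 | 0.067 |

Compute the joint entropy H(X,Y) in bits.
2.0065 bits

H(X,Y) = -Σ_{x,y} P(x,y) log₂ P(x,y). Per-cell terms -P(x,y)·log₂P(x,y):
  X=0: 0.53074, 0.18253, 0.52923
  X=1: 0.30440, 0.19828, 0.26128
Sum of the 6 terms: H(X,Y) = 2.0065 bits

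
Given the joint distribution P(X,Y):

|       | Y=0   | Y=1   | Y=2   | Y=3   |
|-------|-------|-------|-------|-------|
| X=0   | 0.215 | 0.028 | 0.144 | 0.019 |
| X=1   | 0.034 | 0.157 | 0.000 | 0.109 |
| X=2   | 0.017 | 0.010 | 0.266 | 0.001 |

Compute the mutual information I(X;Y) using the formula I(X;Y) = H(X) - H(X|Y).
0.6942 bits

I(X;Y) = H(X) - H(X|Y)

Marginal of X (row sums):
  P(X=0) = 0.215 + 0.028 + 0.144 + 0.019 = 0.406
  P(X=1) = 0.034 + 0.157 + 0.000 + 0.109 = 0.300
  P(X=2) = 0.017 + 0.010 + 0.266 + 0.001 = 0.294
H(X) = -[0.406·log₂(0.406) + 0.300·log₂(0.300) + 0.294·log₂(0.294)]
  = 0.52798 + 0.52109 + 0.51924 = 1.56831 bits

Marginal of Y (column sums):
  P(Y=0) = 0.215 + 0.034 + 0.017 = 0.266
  P(Y=1) = 0.028 + 0.157 + 0.010 = 0.195
  P(Y=2) = 0.144 + 0.000 + 0.266 = 0.410
  P(Y=3) = 0.019 + 0.109 + 0.001 = 0.129
H(X|Y) = Σ_y P(y)·H(X|Y=y):
  Y=0: P(Y=0) = 0.266, P(X|Y=0) = (215/266, 17/133, 17/266) → H(X|Y=0) = 0.88114
  Y=1: P(Y=1) = 0.195, P(X|Y=1) = (28/195, 157/195, 2/39) → H(X|Y=1) = 0.87358
  Y=2: P(Y=2) = 0.410, P(X|Y=2) = (72/205, 0, 133/205) → H(X|Y=2) = 0.93515
  Y=3: P(Y=3) = 0.129, P(X|Y=3) = (19/129, 109/129, 1/129) → H(X|Y=3) = 0.66671
H(X|Y) = 0.266·0.88114 + 0.195·0.87358 + 0.410·0.93515 + 0.129·0.66671 = 0.87415 bits

I(X;Y) = H(X) - H(X|Y) = 1.56831 - 0.87415 = 0.6942 bits

Cross-check via I(X;Y) = H(X) + H(Y) - H(X,Y): computing H(Y) from the column sums and H(X,Y) from the 12 cells in the same way gives H(Y) = 1.87661 bits and H(X,Y) = 2.75076 bits, so
I(X;Y) = 1.56831 + 1.87661 - 2.75076 = 0.6942 bits ✓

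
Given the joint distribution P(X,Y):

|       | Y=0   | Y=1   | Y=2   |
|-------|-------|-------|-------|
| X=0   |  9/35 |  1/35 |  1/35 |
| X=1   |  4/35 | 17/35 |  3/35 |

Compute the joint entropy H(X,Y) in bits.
1.9644 bits

H(X,Y) = -Σ_{x,y} P(x,y) log₂ P(x,y). Per-cell terms -P(x,y)·log₂P(x,y):
  X=0: 0.5038, 0.1466, 0.1466
  X=1: 0.3576, 0.5060, 0.3038
Sum of the 6 terms: H(X,Y) = 1.9644 bits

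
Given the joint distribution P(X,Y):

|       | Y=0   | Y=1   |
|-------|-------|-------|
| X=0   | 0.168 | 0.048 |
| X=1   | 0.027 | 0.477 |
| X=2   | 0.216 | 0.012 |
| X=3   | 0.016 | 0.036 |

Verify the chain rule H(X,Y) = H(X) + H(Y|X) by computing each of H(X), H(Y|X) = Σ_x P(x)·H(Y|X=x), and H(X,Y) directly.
H(X) = 1.6839 bits, H(Y|X) = 0.4311 bits, H(X,Y) = 2.1149 bits

Marginal of X (row sums):
  P(X=0) = 0.168 + 0.048 = 0.216
  P(X=1) = 0.027 + 0.477 = 0.504
  P(X=2) = 0.216 + 0.012 = 0.228
  P(X=3) = 0.016 + 0.036 = 0.052
H(X) = -[0.216·log₂(0.216) + 0.504·log₂(0.504) + 0.228·log₂(0.228) + 0.052·log₂(0.052)]
  = 0.47755 + 0.49821 + 0.48630 + 0.22180 = 1.6839 bits

H(Y|X) = Σ_x P(x)·H(Y|X=x):
  X=0: P(X=0) = 0.216, P(Y|X=0) = (7/9, 2/9) → H(Y|X=0) = 0.76420
  X=1: P(X=1) = 0.504, P(Y|X=1) = (3/56, 53/56) → H(Y|X=1) = 0.30138
  X=2: P(X=2) = 0.228, P(Y|X=2) = (18/19, 1/19) → H(Y|X=2) = 0.29747
  X=3: P(X=3) = 0.052, P(Y|X=3) = (4/13, 9/13) → H(Y|X=3) = 0.89049
H(Y|X) = 0.216·0.76420 + 0.504·0.30138 + 0.228·0.29747 + 0.052·0.89049 = 0.4311 bits

H(X,Y) = -Σ_{x,y} P(x,y) log₂ P(x,y). Per-cell terms -P(x,y)·log₂P(x,y):
  X=0: 0.43234, 0.21028
  X=1: 0.14069, 0.50941
  X=2: 0.47755, 0.07657
  X=3: 0.09545, 0.17265
Sum of the 8 terms: H(X,Y) = 2.1149 bits

Chain rule check:
  H(X) + H(Y|X) = 1.6839 + 0.4311 = 2.1150 bits
  H(X,Y) = 2.1149 bits
✓ Chain rule verified (Δ = 0.0001 is 4-dp rounding noise: each of the three values was rounded independently).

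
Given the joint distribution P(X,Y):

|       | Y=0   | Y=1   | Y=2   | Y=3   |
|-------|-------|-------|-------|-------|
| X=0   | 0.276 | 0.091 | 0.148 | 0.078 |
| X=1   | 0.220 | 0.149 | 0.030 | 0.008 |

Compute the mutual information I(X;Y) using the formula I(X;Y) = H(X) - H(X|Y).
0.0988 bits

I(X;Y) = H(X) - H(X|Y)

Marginal of X (row sums):
  P(X=0) = 0.276 + 0.091 + 0.148 + 0.078 = 0.593
  P(X=1) = 0.220 + 0.149 + 0.030 + 0.008 = 0.407
H(X) = -[0.593·log₂(0.593) + 0.407·log₂(0.407)]
  = 0.4471 + 0.5278 = 0.9749 bits

Marginal of Y (column sums):
  P(Y=0) = 0.276 + 0.220 = 0.496
  P(Y=1) = 0.091 + 0.149 = 0.240
  P(Y=2) = 0.148 + 0.030 = 0.178
  P(Y=3) = 0.078 + 0.008 = 0.086
H(X|Y) = Σ_y P(y)·H(X|Y=y):
  Y=0: P(Y=0) = 0.496, P(X|Y=0) = (69/124, 55/124) → H(X|Y=0) = 0.9908
  Y=1: P(Y=1) = 0.240, P(X|Y=1) = (91/240, 149/240) → H(X|Y=1) = 0.9575
  Y=2: P(Y=2) = 0.178, P(X|Y=2) = (74/89, 15/89) → H(X|Y=2) = 0.6544
  Y=3: P(Y=3) = 0.086, P(X|Y=3) = (39/43, 4/43) → H(X|Y=3) = 0.4465
H(X|Y) = 0.496·0.9908 + 0.240·0.9575 + 0.178·0.6544 + 0.086·0.4465 = 0.8761 bits

I(X;Y) = H(X) - H(X|Y) = 0.9749 - 0.8761 = 0.0988 bits

Cross-check via I(X;Y) = H(X) + H(Y) - H(X,Y): computing H(Y) from the column sums and H(X,Y) from the 8 cells in the same way gives H(Y) = 1.7435 bits and H(X,Y) = 2.6196 bits, so
I(X;Y) = 0.9749 + 1.7435 - 2.6196 = 0.0988 bits ✓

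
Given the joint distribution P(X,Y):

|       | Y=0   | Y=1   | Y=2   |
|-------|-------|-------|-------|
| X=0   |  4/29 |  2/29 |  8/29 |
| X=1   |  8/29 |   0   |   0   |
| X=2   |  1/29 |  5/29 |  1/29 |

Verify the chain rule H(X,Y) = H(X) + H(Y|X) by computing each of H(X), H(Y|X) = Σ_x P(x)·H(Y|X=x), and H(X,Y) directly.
H(X) = 1.5147 bits, H(Y|X) = 0.9429 bits, H(X,Y) = 2.4576 bits

Marginal of X (row sums):
  P(X=0) = 4/29 + 2/29 + 8/29 = 14/29
  P(X=1) = 8/29 + 0 + 0 = 8/29
  P(X=2) = 1/29 + 5/29 + 1/29 = 7/29
H(X) = -[(14/29)·log₂(14/29) + (8/29)·log₂(8/29) + (7/29)·log₂(7/29)]
  = 0.5072 + 0.5125 + 0.4950 = 1.5147 bits

H(Y|X) = Σ_x P(x)·H(Y|X=x):
  X=0: P(X=0) = 14/29, P(Y|X=0) = (2/7, 1/7, 4/7) → H(Y|X=0) = 1.3788
  X=1: P(X=1) = 8/29, P(Y|X=1) = (1, 0, 0) → H(Y|X=1) = 0.0000
  X=2: P(X=2) = 7/29, P(Y|X=2) = (1/7, 5/7, 1/7) → H(Y|X=2) = 1.1488
H(Y|X) = (14/29)·1.3788 + (8/29)·0.0000 + (7/29)·1.1488 = 0.9429 bits

H(X,Y) = -Σ_{x,y} P(x,y) log₂ P(x,y). Per-cell terms -P(x,y)·log₂P(x,y):
  X=0: 0.3942, 0.2661, 0.5125
  X=1: 0.5125, 0.0000, 0.0000
  X=2: 0.1675, 0.4373, 0.1675
  (cells with P = 0 contribute 0)
Sum of the 9 terms: H(X,Y) = 2.4576 bits

Chain rule check:
  H(X) + H(Y|X) = 1.5147 + 0.9429 = 2.4576 bits
  H(X,Y) = 2.4576 bits
✓ Chain rule verified.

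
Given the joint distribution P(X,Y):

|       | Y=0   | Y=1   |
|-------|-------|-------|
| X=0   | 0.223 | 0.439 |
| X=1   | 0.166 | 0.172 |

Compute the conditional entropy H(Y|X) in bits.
0.9481 bits

H(Y|X) = H(X,Y) - H(X)

H(X,Y) = -Σ_{x,y} P(x,y) log₂ P(x,y). Per-cell terms -P(x,y)·log₂P(x,y):
  X=0: 0.48277, 0.52140
  X=1: 0.43006, 0.43680
Sum of the 4 terms: H(X,Y) = 1.8710 bits

Marginal of X (row sums):
  P(X=0) = 0.223 + 0.439 = 0.662
  P(X=1) = 0.166 + 0.172 = 0.338
H(X) = -[0.662·log₂(0.662) + 0.338·log₂(0.338)]
  = 0.39395 + 0.52894 = 0.9229 bits

H(Y|X) = H(X,Y) - H(X) = 1.8710 - 0.9229 = 0.9481 bits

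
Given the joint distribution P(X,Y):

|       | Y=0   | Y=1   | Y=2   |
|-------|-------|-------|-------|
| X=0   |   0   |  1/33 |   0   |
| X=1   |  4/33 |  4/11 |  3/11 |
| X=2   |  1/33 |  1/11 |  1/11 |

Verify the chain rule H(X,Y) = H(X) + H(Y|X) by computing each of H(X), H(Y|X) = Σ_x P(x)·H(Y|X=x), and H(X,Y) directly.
H(X) = 0.9308 bits, H(Y|X) = 1.4148 bits, H(X,Y) = 2.3456 bits

Marginal of X (row sums):
  P(X=0) = 0 + 1/33 + 0 = 1/33
  P(X=1) = 4/33 + 4/11 + 3/11 = 25/33
  P(X=2) = 1/33 + 1/11 + 1/11 = 7/33
H(X) = -[(1/33)·log₂(1/33) + (25/33)·log₂(25/33) + (7/33)·log₂(7/33)]
  = 0.15286 + 0.30344 + 0.47452 = 0.9308 bits

H(Y|X) = Σ_x P(x)·H(Y|X=x):
  X=0: P(X=0) = 1/33, P(Y|X=0) = (0, 1, 0) → H(Y|X=0) = 0.00000
  X=1: P(X=1) = 25/33, P(Y|X=1) = (4/25, 12/25, 9/25) → H(Y|X=1) = 1.46190
  X=2: P(X=2) = 7/33, P(Y|X=2) = (1/7, 3/7, 3/7) → H(Y|X=2) = 1.44882
H(Y|X) = (1/33)·0.00000 + (25/33)·1.46190 + (7/33)·1.44882 = 1.4148 bits

H(X,Y) = -Σ_{x,y} P(x,y) log₂ P(x,y). Per-cell terms -P(x,y)·log₂P(x,y):
  X=0: 0.00000, 0.15286, 0.00000
  X=1: 0.36902, 0.53070, 0.51122
  X=2: 0.15286, 0.31449, 0.31449
  (cells with P = 0 contribute 0)
Sum of the 9 terms: H(X,Y) = 2.3456 bits

Chain rule check:
  H(X) + H(Y|X) = 0.9308 + 1.4148 = 2.3456 bits
  H(X,Y) = 2.3456 bits
✓ Chain rule verified.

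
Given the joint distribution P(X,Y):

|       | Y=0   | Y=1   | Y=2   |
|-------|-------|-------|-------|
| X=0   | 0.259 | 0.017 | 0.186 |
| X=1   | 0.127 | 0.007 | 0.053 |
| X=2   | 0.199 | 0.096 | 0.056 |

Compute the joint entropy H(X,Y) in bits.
2.7298 bits

H(X,Y) = -Σ_{x,y} P(x,y) log₂ P(x,y). Per-cell terms -P(x,y)·log₂P(x,y):
  X=0: 0.50478, 0.09993, 0.45135
  X=1: 0.37809, 0.05011, 0.22461
  X=2: 0.46350, 0.32456, 0.23287
Sum of the 9 terms: H(X,Y) = 2.7298 bits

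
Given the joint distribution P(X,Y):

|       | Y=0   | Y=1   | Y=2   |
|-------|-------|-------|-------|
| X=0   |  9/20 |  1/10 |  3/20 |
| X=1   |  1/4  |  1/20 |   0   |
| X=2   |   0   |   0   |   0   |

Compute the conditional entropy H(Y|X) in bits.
1.0959 bits

H(Y|X) = H(X,Y) - H(X)

H(X,Y) = -Σ_{x,y} P(x,y) log₂ P(x,y). Per-cell terms -P(x,y)·log₂P(x,y):
  X=0: 0.5184, 0.3322, 0.4105
  X=1: 0.5000, 0.2161, 0.0000
  X=2: 0.0000, 0.0000, 0.0000
  (cells with P = 0 contribute 0)
Sum of the 9 terms: H(X,Y) = 1.9772 bits

Marginal of X (row sums):
  P(X=0) = 9/20 + 1/10 + 3/20 = 7/10
  P(X=1) = 1/4 + 1/20 + 0 = 3/10
  P(X=2) = 0 + 0 + 0 = 0
H(X) = -[(7/10)·log₂(7/10) + (3/10)·log₂(3/10)]   (outcomes with P = 0 contribute 0)
  = 0.3602 + 0.5211 = 0.8813 bits

H(Y|X) = H(X,Y) - H(X) = 1.9772 - 0.8813 = 1.0959 bits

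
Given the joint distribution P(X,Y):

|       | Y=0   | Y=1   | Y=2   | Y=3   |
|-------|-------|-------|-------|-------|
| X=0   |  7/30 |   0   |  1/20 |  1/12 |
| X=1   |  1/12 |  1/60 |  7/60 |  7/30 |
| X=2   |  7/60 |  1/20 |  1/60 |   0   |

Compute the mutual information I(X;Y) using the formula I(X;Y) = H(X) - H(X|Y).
0.3255 bits

I(X;Y) = H(X) - H(X|Y)

Marginal of X (row sums):
  P(X=0) = 7/30 + 0 + 1/20 + 1/12 = 11/30
  P(X=1) = 1/12 + 1/60 + 7/60 + 7/30 = 9/20
  P(X=2) = 7/60 + 1/20 + 1/60 + 0 = 11/60
H(X) = -[(11/30)·log₂(11/30) + (9/20)·log₂(9/20) + (11/60)·log₂(11/60)]
  = 0.5307 + 0.5184 + 0.4487 = 1.4978 bits

Marginal of Y (column sums):
  P(Y=0) = 7/30 + 1/12 + 7/60 = 13/30
  P(Y=1) = 0 + 1/60 + 1/20 = 1/15
  P(Y=2) = 1/20 + 7/60 + 1/60 = 11/60
  P(Y=3) = 1/12 + 7/30 + 0 = 19/60
H(X|Y) = Σ_y P(y)·H(X|Y=y):
  Y=0: P(Y=0) = 13/30, P(X|Y=0) = (7/13, 5/26, 7/26) → H(X|Y=0) = 1.4480
  Y=1: P(Y=1) = 1/15, P(X|Y=1) = (0, 1/4, 3/4) → H(X|Y=1) = 0.8113
  Y=2: P(Y=2) = 11/60, P(X|Y=2) = (3/11, 7/11, 1/11) → H(X|Y=2) = 1.2407
  Y=3: P(Y=3) = 19/60, P(X|Y=3) = (5/19, 14/19, 0) → H(X|Y=3) = 0.8315
H(X|Y) = (13/30)·1.4480 + (1/15)·0.8113 + (11/60)·1.2407 + (19/60)·0.8315 = 1.1723 bits

I(X;Y) = H(X) - H(X|Y) = 1.4978 - 1.1723 = 0.3255 bits

Cross-check via I(X;Y) = H(X) + H(Y) - H(X,Y): computing H(Y) from the column sums and H(X,Y) from the 12 cells in the same way gives H(Y) = 1.7573 bits and H(X,Y) = 2.9296 bits, so
I(X;Y) = 1.4978 + 1.7573 - 2.9296 = 0.3255 bits ✓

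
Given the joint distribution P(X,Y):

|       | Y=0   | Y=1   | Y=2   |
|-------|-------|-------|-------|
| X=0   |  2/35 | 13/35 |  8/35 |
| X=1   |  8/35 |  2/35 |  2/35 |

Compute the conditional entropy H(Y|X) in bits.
1.2845 bits

H(Y|X) = H(X,Y) - H(X)

H(X,Y) = -Σ_{x,y} P(x,y) log₂ P(x,y). Per-cell terms -P(x,y)·log₂P(x,y):
  X=0: 0.23596, 0.53071, 0.48669
  X=1: 0.48669, 0.23596, 0.23596
Sum of the 6 terms: H(X,Y) = 2.2120 bits

Marginal of X (row sums):
  P(X=0) = 2/35 + 13/35 + 8/35 = 23/35
  P(X=1) = 8/35 + 2/35 + 2/35 = 12/35
H(X) = -[(23/35)·log₂(23/35) + (12/35)·log₂(12/35)]
  = 0.39805 + 0.52948 = 0.9275 bits

H(Y|X) = H(X,Y) - H(X) = 2.2120 - 0.9275 = 1.2845 bits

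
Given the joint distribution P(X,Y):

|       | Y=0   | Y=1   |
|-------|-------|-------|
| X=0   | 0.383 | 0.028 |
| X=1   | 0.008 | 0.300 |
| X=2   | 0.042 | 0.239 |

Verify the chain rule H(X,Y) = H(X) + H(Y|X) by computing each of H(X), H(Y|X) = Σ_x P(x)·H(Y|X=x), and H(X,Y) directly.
H(X) = 1.5651 bits, H(Y|X) = 0.3720 bits, H(X,Y) = 1.9371 bits

Marginal of X (row sums):
  P(X=0) = 0.383 + 0.028 = 0.411
  P(X=1) = 0.008 + 0.300 = 0.308
  P(X=2) = 0.042 + 0.239 = 0.281
H(X) = -[0.411·log₂(0.411) + 0.308·log₂(0.308) + 0.281·log₂(0.281)]
  = 0.5272 + 0.5233 + 0.5146 = 1.5651 bits

H(Y|X) = Σ_x P(x)·H(Y|X=x):
  X=0: P(X=0) = 0.411, P(Y|X=0) = (383/411, 28/411) → H(Y|X=0) = 0.3589
  X=1: P(X=1) = 0.308, P(Y|X=1) = (2/77, 75/77) → H(Y|X=1) = 0.1738
  X=2: P(X=2) = 0.281, P(Y|X=2) = (42/281, 239/281) → H(Y|X=2) = 0.6085
H(Y|X) = 0.411·0.3589 + 0.308·0.1738 + 0.281·0.6085 = 0.3720 bits

H(X,Y) = -Σ_{x,y} P(x,y) log₂ P(x,y). Per-cell terms -P(x,y)·log₂P(x,y):
  X=0: 0.5303, 0.1444
  X=1: 0.0557, 0.5211
  X=2: 0.1921, 0.4935
Sum of the 6 terms: H(X,Y) = 1.9371 bits

Chain rule check:
  H(X) + H(Y|X) = 1.5651 + 0.3720 = 1.9371 bits
  H(X,Y) = 1.9371 bits
✓ Chain rule verified.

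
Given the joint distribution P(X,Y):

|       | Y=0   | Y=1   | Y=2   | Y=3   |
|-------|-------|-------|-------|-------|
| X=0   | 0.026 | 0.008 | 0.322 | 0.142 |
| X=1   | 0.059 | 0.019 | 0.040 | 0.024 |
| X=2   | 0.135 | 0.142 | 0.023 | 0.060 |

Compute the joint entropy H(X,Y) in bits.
2.9420 bits

H(X,Y) = -Σ_{x,y} P(x,y) log₂ P(x,y). Per-cell terms -P(x,y)·log₂P(x,y):
  X=0: 0.13690, 0.05573, 0.52643, 0.39988
  X=1: 0.24091, 0.10864, 0.18575, 0.12914
  X=2: 0.39001, 0.39988, 0.12517, 0.24353
Sum of the 12 terms: H(X,Y) = 2.9420 bits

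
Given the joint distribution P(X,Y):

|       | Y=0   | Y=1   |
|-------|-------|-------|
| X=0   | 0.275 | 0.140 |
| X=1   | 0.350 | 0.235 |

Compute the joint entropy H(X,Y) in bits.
1.9304 bits

H(X,Y) = -Σ_{x,y} P(x,y) log₂ P(x,y). Per-cell terms -P(x,y)·log₂P(x,y):
  X=0: 0.5122, 0.3971
  X=1: 0.5301, 0.4910
Sum of the 4 terms: H(X,Y) = 1.9304 bits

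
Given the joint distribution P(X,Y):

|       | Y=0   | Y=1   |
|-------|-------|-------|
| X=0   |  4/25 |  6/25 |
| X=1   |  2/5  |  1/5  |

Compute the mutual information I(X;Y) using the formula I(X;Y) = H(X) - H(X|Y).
0.0502 bits

I(X;Y) = H(X) - H(X|Y)

Marginal of X (row sums):
  P(X=0) = 4/25 + 6/25 = 2/5
  P(X=1) = 2/5 + 1/5 = 3/5
H(X) = -[(2/5)·log₂(2/5) + (3/5)·log₂(3/5)]
  = 0.52877 + 0.44218 = 0.97095 bits

Marginal of Y (column sums):
  P(Y=0) = 4/25 + 2/5 = 14/25
  P(Y=1) = 6/25 + 1/5 = 11/25
H(X|Y) = Σ_y P(y)·H(X|Y=y):
  Y=0: P(Y=0) = 14/25, P(X|Y=0) = (2/7, 5/7) → H(X|Y=0) = 0.86312
  Y=1: P(Y=1) = 11/25, P(X|Y=1) = (6/11, 5/11) → H(X|Y=1) = 0.99403
H(X|Y) = (14/25)·0.86312 + (11/25)·0.99403 = 0.92072 bits

I(X;Y) = H(X) - H(X|Y) = 0.97095 - 0.92072 = 0.0502 bits

Cross-check via I(X;Y) = H(X) + H(Y) - H(X,Y): computing H(Y) from the column sums and H(X,Y) from the 4 cells in the same way gives H(Y) = 0.98959 bits and H(X,Y) = 1.91031 bits, so
I(X;Y) = 0.97095 + 0.98959 - 1.91031 = 0.0502 bits ✓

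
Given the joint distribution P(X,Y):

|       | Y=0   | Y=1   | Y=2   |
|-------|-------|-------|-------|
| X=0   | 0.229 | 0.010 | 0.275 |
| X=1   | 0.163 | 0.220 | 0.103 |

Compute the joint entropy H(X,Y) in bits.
2.3105 bits

H(X,Y) = -Σ_{x,y} P(x,y) log₂ P(x,y). Per-cell terms -P(x,y)·log₂P(x,y):
  X=0: 0.48699, 0.06644, 0.51219
  X=1: 0.42658, 0.48057, 0.33777
Sum of the 6 terms: H(X,Y) = 2.3105 bits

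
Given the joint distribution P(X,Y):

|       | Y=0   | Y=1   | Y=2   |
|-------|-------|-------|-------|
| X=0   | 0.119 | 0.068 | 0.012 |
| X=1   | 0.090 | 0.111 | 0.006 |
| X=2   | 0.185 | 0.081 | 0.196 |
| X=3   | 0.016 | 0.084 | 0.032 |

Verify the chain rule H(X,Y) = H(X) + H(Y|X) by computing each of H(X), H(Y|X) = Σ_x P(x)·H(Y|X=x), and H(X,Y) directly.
H(X) = 1.8342 bits, H(Y|X) = 1.3399 bits, H(X,Y) = 3.1741 bits

Marginal of X (row sums):
  P(X=0) = 0.119 + 0.068 + 0.012 = 0.199
  P(X=1) = 0.090 + 0.111 + 0.006 = 0.207
  P(X=2) = 0.185 + 0.081 + 0.196 = 0.462
  P(X=3) = 0.016 + 0.084 + 0.032 = 0.132
H(X) = -[0.199·log₂(0.199) + 0.207·log₂(0.207) + 0.462·log₂(0.462) + 0.132·log₂(0.132)]
  = 0.46350 + 0.47037 + 0.51468 + 0.38562 = 1.8342 bits

H(Y|X) = Σ_x P(x)·H(Y|X=x):
  X=0: P(X=0) = 0.199, P(Y|X=0) = (119/199, 68/199, 12/199) → H(Y|X=0) = 1.21728
  X=1: P(X=1) = 0.207, P(Y|X=1) = (10/23, 37/69, 2/69) → H(Y|X=1) = 1.15263
  X=2: P(X=2) = 0.462, P(Y|X=2) = (185/462, 27/154, 14/33) → H(Y|X=2) = 1.49392
  X=3: P(X=3) = 0.132, P(Y|X=3) = (4/33, 7/11, 8/33) → H(Y|X=3) = 1.27959
H(Y|X) = 0.199·1.21728 + 0.207·1.15263 + 0.462·1.49392 + 0.132·1.27959 = 1.3399 bits

H(X,Y) = -Σ_{x,y} P(x,y) log₂ P(x,y). Per-cell terms -P(x,y)·log₂P(x,y):
  X=0: 0.36545, 0.26373, 0.07657
  X=1: 0.31265, 0.35202, 0.04428
  X=2: 0.45036, 0.29370, 0.46081
  X=3: 0.09545, 0.30017, 0.15891
Sum of the 12 terms: H(X,Y) = 3.1741 bits

Chain rule check:
  H(X) + H(Y|X) = 1.8342 + 1.3399 = 3.1741 bits
  H(X,Y) = 3.1741 bits
✓ Chain rule verified.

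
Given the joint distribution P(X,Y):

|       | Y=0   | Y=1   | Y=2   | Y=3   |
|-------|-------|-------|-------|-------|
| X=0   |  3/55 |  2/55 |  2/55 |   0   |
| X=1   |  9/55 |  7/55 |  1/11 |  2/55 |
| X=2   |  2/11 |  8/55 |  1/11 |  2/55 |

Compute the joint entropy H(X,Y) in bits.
3.2109 bits

H(X,Y) = -Σ_{x,y} P(x,y) log₂ P(x,y). Per-cell terms -P(x,y)·log₂P(x,y):
  X=0: 0.22889, 0.17387, 0.17387, 0.00000
  X=1: 0.42733, 0.37851, 0.31449, 0.17387
  X=2: 0.44717, 0.40456, 0.31449, 0.17387
  (cells with P = 0 contribute 0)
Sum of the 12 terms: H(X,Y) = 3.2109 bits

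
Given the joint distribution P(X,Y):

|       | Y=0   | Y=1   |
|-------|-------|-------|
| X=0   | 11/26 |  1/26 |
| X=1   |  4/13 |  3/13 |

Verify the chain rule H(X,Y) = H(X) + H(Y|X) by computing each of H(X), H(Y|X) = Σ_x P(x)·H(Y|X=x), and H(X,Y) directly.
H(X) = 0.9957 bits, H(Y|X) = 0.7215 bits, H(X,Y) = 1.7172 bits

Marginal of X (row sums):
  P(X=0) = 11/26 + 1/26 = 6/13
  P(X=1) = 4/13 + 3/13 = 7/13
H(X) = -[(6/13)·log₂(6/13) + (7/13)·log₂(7/13)]
  = 0.5148 + 0.4809 = 0.9957 bits

H(Y|X) = Σ_x P(x)·H(Y|X=x):
  X=0: P(X=0) = 6/13, P(Y|X=0) = (11/12, 1/12) → H(Y|X=0) = 0.4138
  X=1: P(X=1) = 7/13, P(Y|X=1) = (4/7, 3/7) → H(Y|X=1) = 0.9852
H(Y|X) = (6/13)·0.4138 + (7/13)·0.9852 = 0.7215 bits

H(X,Y) = -Σ_{x,y} P(x,y) log₂ P(x,y). Per-cell terms -P(x,y)·log₂P(x,y):
  X=0: 0.5250, 0.1808
  X=1: 0.5232, 0.4882
Sum of the 4 terms: H(X,Y) = 1.7172 bits

Chain rule check:
  H(X) + H(Y|X) = 0.9957 + 0.7215 = 1.7172 bits
  H(X,Y) = 1.7172 bits
✓ Chain rule verified.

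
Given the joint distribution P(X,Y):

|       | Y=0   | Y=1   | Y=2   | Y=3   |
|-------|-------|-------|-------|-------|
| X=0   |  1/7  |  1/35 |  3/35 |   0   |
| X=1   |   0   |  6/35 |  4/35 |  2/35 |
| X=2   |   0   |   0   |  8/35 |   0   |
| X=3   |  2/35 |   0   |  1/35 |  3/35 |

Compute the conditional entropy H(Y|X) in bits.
1.0980 bits

H(Y|X) = H(X,Y) - H(X)

H(X,Y) = -Σ_{x,y} P(x,y) log₂ P(x,y). Per-cell terms -P(x,y)·log₂P(x,y):
  X=0: 0.40105, 0.14655, 0.30380, 0.00000
  X=1: 0.00000, 0.43617, 0.35763, 0.23596
  X=2: 0.00000, 0.00000, 0.48669, 0.00000
  X=3: 0.23596, 0.00000, 0.14655, 0.30380
  (cells with P = 0 contribute 0)
Sum of the 16 terms: H(X,Y) = 3.0542 bits

Marginal of X (row sums):
  P(X=0) = 1/7 + 1/35 + 3/35 + 0 = 9/35
  P(X=1) = 0 + 6/35 + 4/35 + 2/35 = 12/35
  P(X=2) = 0 + 0 + 8/35 + 0 = 8/35
  P(X=3) = 2/35 + 0 + 1/35 + 3/35 = 6/35
H(X) = -[(9/35)·log₂(9/35) + (12/35)·log₂(12/35) + (8/35)·log₂(8/35) + (6/35)·log₂(6/35)]
  = 0.50383 + 0.52948 + 0.48669 + 0.43617 = 1.9562 bits

H(Y|X) = H(X,Y) - H(X) = 3.0542 - 1.9562 = 1.0980 bits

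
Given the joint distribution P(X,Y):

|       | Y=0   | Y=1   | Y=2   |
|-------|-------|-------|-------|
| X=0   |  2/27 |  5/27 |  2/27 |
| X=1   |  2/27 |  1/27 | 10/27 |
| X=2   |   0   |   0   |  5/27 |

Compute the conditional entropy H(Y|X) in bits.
0.9558 bits

H(Y|X) = H(X,Y) - H(X)

H(X,Y) = -Σ_{x,y} P(x,y) log₂ P(x,y). Per-cell terms -P(x,y)·log₂P(x,y):
  X=0: 0.278140, 0.450548, 0.278140
  X=1: 0.278140, 0.176107, 0.530726
  X=2: 0.000000, 0.000000, 0.450548
  (cells with P = 0 contribute 0)
Sum of the 9 terms: H(X,Y) = 2.44235 bits

Marginal of X (row sums):
  P(X=0) = 2/27 + 5/27 + 2/27 = 1/3
  P(X=1) = 2/27 + 1/27 + 10/27 = 13/27
  P(X=2) = 0 + 0 + 5/27 = 5/27
H(X) = -[(1/3)·log₂(1/3) + (13/27)·log₂(13/27) + (5/27)·log₂(5/27)]
  = 0.528321 + 0.507697 + 0.450548 = 1.48657 bits

H(Y|X) = H(X,Y) - H(X) = 2.44235 - 1.48657 = 0.9558 bits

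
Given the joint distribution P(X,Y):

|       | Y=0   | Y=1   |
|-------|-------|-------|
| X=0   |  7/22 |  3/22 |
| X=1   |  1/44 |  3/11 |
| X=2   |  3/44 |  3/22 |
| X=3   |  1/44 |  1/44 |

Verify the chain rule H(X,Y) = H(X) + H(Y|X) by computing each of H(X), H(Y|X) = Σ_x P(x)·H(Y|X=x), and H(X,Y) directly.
H(X) = 1.7078 bits, H(Y|X) = 0.7495 bits, H(X,Y) = 2.4572 bits

Marginal of X (row sums):
  P(X=0) = 7/22 + 3/22 = 5/11
  P(X=1) = 1/44 + 3/11 = 13/44
  P(X=2) = 3/44 + 3/22 = 9/44
  P(X=3) = 1/44 + 1/44 = 1/22
H(X) = -[(5/11)·log₂(5/11) + (13/44)·log₂(13/44) + (9/44)·log₂(9/44) + (1/22)·log₂(1/22)]
  = 0.51705 + 0.51970 + 0.46831 + 0.20270 = 1.7078 bits

H(Y|X) = Σ_x P(x)·H(Y|X=x):
  X=0: P(X=0) = 5/11, P(Y|X=0) = (7/10, 3/10) → H(Y|X=0) = 0.88129
  X=1: P(X=1) = 13/44, P(Y|X=1) = (1/13, 12/13) → H(Y|X=1) = 0.39124
  X=2: P(X=2) = 9/44, P(Y|X=2) = (1/3, 2/3) → H(Y|X=2) = 0.91830
  X=3: P(X=3) = 1/22, P(Y|X=3) = (1/2, 1/2) → H(Y|X=3) = 1.00000
H(Y|X) = (5/11)·0.88129 + (13/44)·0.39124 + (9/44)·0.91830 + (1/22)·1.00000 = 0.7495 bits

H(X,Y) = -Σ_{x,y} P(x,y) log₂ P(x,y). Per-cell terms -P(x,y)·log₂P(x,y):
  X=0: 0.52566, 0.39197
  X=1: 0.12408, 0.51122
  X=2: 0.26417, 0.39197
  X=3: 0.12408, 0.12408
Sum of the 8 terms: H(X,Y) = 2.4572 bits

Chain rule check:
  H(X) + H(Y|X) = 1.7078 + 0.7495 = 2.4573 bits
  H(X,Y) = 2.4572 bits
✓ Chain rule verified (Δ = 0.0001 is 4-dp rounding noise: each of the three values was rounded independently).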